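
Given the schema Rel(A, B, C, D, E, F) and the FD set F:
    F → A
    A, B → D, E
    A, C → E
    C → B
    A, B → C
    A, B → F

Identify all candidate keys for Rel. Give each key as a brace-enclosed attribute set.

{A, B}⁺ = {A, B, C, D, E, F}, which is every attribute, so {A, B} is a candidate key.
{A, C}⁺ = {A, B, C, D, E, F}, which is every attribute, so {A, C} is a candidate key.
{B, F}⁺ = {A, B, C, D, E, F}, which is every attribute, so {B, F} is a candidate key.
{C, F}⁺ = {A, B, C, D, E, F}, which is every attribute, so {C, F} is a candidate key.
Any other superkey properly contains one of these, so there are no further candidate keys.

{A, B}, {A, C}, {B, F}, {C, F}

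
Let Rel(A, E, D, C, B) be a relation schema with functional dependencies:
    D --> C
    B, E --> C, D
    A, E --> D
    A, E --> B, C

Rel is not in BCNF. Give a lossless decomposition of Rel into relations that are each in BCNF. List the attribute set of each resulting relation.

{A, B, E}; {B, D, E}; {C, D}

Candidate key of the original relation: {A, E}.
In {A, B, C, D, E}, {D} is not a superkey ({D}⁺ restricted to this set is {C, D}), so split on D --> C into {C, D} and {A, B, D, E}.
{C, D} is in BCNF.
In {A, B, D, E}, {B, E} is not a superkey ({B, E}⁺ restricted to this set is {B, D, E}), so split on B, E --> D into {B, D, E} and {A, B, E}.
{B, D, E} is in BCNF.
{A, B, E} is in BCNF.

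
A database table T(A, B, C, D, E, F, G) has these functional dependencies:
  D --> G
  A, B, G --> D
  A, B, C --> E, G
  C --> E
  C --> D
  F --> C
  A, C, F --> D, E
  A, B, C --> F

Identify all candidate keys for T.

{A, B} never appear on the right of any FD, so every key must include all of them.
{A, B, C} is a candidate key since {A, B, C}⁺ = {A, B, C, D, E, F, G} covers every attribute.
{A, B, F} is a candidate key since {A, B, F}⁺ = {A, B, C, D, E, F, G} covers every attribute.
No proper subset of any of these is a key, and no other minimal superkey exists.

{A, B, C}, {A, B, F}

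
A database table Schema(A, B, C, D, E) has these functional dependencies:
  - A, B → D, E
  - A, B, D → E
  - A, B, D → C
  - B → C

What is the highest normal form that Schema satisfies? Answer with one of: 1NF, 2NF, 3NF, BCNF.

Candidate key: {A, B}. Prime attributes: {A, B}.
For B → C we have {B}⁺ = {B, C}; {B} is not a superkey, so BCNF fails.
Because {C} is non-prime and the left side of B → C is not a superkey, the relation is not in 3NF.
Since {B} ⊂ {A, B} and {B}⁺ ⊇ {C} with {C} non-prime, there is a partial dependency; 2NF fails.

1NF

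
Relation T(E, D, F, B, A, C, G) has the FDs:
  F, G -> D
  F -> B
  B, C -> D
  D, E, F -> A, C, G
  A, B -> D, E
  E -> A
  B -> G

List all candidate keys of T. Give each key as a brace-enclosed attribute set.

{F} never appears on the right of any FD, so every key must include it.
{A, F}⁺ = {A, B, C, D, E, F, G}, which is every attribute, so {A, F} is a candidate key.
{E, F}⁺ = {A, B, C, D, E, F, G}, which is every attribute, so {E, F} is a candidate key.
Any other superkey properly contains one of these, so there are no further candidate keys.

{A, F}, {E, F}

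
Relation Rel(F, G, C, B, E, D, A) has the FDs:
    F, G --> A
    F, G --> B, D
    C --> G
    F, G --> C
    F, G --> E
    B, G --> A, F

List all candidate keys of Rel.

{B, C} is a candidate key since {B, C}⁺ = {A, B, C, D, E, F, G} covers every attribute.
{B, G} is a candidate key since {B, G}⁺ = {A, B, C, D, E, F, G} covers every attribute.
{C, F} is a candidate key since {C, F}⁺ = {A, B, C, D, E, F, G} covers every attribute.
{F, G} is a candidate key since {F, G}⁺ = {A, B, C, D, E, F, G} covers every attribute.
No proper subset of any of these is a key, and no other minimal superkey exists.

{B, C}, {B, G}, {C, F}, {F, G}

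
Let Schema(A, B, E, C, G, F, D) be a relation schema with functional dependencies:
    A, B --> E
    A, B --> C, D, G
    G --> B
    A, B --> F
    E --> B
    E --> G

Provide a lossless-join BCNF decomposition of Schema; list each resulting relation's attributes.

Candidate keys of the original relation: {A, B}, {A, E}, {A, G}.
In {A, B, C, D, E, F, G}, {G} is not a superkey ({G}⁺ restricted to this set is {B, G}), so split on G --> B into {B, G} and {A, C, D, E, F, G}.
{B, G}: every determinant is a superkey — BCNF.
In {A, C, D, E, F, G}, {E} is not a superkey ({E}⁺ restricted to this set is {E, G}), so split on E --> G into {E, G} and {A, C, D, E, F}.
{E, G}: every determinant is a superkey — BCNF.
{A, C, D, E, F}: every determinant is a superkey — BCNF.

{A, C, D, E, F}; {B, G}; {E, G}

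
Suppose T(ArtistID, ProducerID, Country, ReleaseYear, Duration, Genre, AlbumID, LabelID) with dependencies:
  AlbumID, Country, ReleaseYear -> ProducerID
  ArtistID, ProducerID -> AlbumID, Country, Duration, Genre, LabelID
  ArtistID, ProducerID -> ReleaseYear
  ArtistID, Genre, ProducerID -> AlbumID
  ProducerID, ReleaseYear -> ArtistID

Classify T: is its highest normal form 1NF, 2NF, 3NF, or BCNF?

Candidate keys: {AlbumID, Country, ReleaseYear}, {ArtistID, ProducerID}, {ProducerID, ReleaseYear}. Prime attributes: {AlbumID, ArtistID, Country, ProducerID, ReleaseYear}.
Each dependency's left side is a superkey — BCNF holds.

BCNF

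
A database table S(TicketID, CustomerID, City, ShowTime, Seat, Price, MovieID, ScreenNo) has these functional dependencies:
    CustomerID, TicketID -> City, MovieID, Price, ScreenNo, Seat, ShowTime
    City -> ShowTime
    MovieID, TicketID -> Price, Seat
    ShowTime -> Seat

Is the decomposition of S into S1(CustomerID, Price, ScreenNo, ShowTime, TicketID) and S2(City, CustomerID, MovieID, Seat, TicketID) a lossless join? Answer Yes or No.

The shared attributes are {CustomerID, TicketID} and {CustomerID, TicketID}⁺ = {City, CustomerID, MovieID, Price, ScreenNo, Seat, ShowTime, TicketID}.
This includes all of S1, so the common attributes are a superkey of S1 — the join is lossless.

Yes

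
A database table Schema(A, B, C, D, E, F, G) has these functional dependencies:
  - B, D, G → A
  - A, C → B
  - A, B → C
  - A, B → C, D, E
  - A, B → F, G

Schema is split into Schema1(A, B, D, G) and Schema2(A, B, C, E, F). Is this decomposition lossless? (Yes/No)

Common attributes: {A, B}; their closure is {A, B, C, D, E, F, G}.
Since Schema1 ⊆ {A, B, C, D, E, F, G}, the intersection is a superkey of Schema1; the decomposition is lossless.

Yes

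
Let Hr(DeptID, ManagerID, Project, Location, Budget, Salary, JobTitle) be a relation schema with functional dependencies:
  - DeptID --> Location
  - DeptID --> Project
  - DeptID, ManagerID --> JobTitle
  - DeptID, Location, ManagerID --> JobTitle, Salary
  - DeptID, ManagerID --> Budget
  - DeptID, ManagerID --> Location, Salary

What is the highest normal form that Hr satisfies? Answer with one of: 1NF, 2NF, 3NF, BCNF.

1NF

Candidate key: {DeptID, ManagerID}. Prime attributes: {DeptID, ManagerID}.
For DeptID --> Location we have {DeptID}⁺ = {DeptID, Location, Project}; {DeptID} is not a superkey, so BCNF fails.
Because {Location} is non-prime and the left side of DeptID --> Location is not a superkey, the relation is not in 3NF.
Since {DeptID} ⊂ {DeptID, ManagerID} and {DeptID}⁺ ⊇ {Location, Project} with {Location, Project} non-prime, there is a partial dependency; 2NF fails.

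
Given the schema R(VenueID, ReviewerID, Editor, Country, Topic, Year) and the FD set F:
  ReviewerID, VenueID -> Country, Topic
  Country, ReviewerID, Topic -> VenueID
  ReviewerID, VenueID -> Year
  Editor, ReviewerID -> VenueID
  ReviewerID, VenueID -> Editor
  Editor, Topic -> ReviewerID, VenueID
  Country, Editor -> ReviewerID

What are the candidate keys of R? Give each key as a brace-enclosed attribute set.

{Country, Editor}⁺ = {Country, Editor, ReviewerID, Topic, VenueID, Year}, which is every attribute, so {Country, Editor} is a candidate key.
{Editor, ReviewerID}⁺ = {Country, Editor, ReviewerID, Topic, VenueID, Year}, which is every attribute, so {Editor, ReviewerID} is a candidate key.
{Editor, Topic}⁺ = {Country, Editor, ReviewerID, Topic, VenueID, Year}, which is every attribute, so {Editor, Topic} is a candidate key.
{ReviewerID, VenueID}⁺ = {Country, Editor, ReviewerID, Topic, VenueID, Year}, which is every attribute, so {ReviewerID, VenueID} is a candidate key.
{Country, ReviewerID, Topic}⁺ = {Country, Editor, ReviewerID, Topic, VenueID, Year}, which is every attribute, so {Country, ReviewerID, Topic} is a candidate key.
No proper subset of any of these is a key, and no other minimal superkey exists.

{Country, Editor}, {Country, ReviewerID, Topic}, {Editor, ReviewerID}, {Editor, Topic}, {ReviewerID, VenueID}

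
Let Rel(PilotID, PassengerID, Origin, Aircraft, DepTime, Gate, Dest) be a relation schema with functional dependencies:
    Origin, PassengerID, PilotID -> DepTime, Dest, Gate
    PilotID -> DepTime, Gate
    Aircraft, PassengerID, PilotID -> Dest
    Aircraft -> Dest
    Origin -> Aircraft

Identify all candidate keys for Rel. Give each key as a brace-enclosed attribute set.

{Origin, PassengerID, PilotID} never appear on the right of any FD, so every key must include all of them.
{Origin, PassengerID, PilotID}⁺ = {Aircraft, DepTime, Dest, Gate, Origin, PassengerID, PilotID} — all of the relation — so {Origin, PassengerID, PilotID} is a candidate key.
Every other attribute set either contains this one or has a smaller closure.

{Origin, PassengerID, PilotID}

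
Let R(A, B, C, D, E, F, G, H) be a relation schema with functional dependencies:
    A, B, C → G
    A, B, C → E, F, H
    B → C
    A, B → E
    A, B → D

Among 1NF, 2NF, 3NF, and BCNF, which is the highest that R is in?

Candidate key: {A, B}. Prime attributes: {A, B}.
B → C: {B}⁺ = {B, C}, which is not all of the attributes, so the left side is not a superkey — BCNF is violated.
Because {C} is non-prime and the left side of B → C is not a superkey, the relation is not in 3NF.
The proper key subset {B} of {A, B} determines non-prime {C}, so the relation is not even in 2NF.

1NF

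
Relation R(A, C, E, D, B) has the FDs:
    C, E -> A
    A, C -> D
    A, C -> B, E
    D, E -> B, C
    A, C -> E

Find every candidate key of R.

{A, C}⁺ = {A, B, C, D, E} — all of the relation — so {A, C} is a candidate key.
{C, E}⁺ = {A, B, C, D, E} — all of the relation — so {C, E} is a candidate key.
{D, E}⁺ = {A, B, C, D, E} — all of the relation — so {D, E} is a candidate key.
These are minimal and exhaustive — every other superkey contains one of them.

{A, C}, {C, E}, {D, E}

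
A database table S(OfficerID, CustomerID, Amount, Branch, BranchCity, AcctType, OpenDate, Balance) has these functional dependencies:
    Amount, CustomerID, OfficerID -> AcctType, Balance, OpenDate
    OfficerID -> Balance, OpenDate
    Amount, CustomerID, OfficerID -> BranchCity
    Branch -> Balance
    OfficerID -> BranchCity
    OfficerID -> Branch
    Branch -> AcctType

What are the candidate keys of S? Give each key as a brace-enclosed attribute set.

No FD produces {Amount, CustomerID, OfficerID}, so they must be in every candidate key.
{Amount, CustomerID, OfficerID}⁺ = {AcctType, Amount, Balance, Branch, BranchCity, CustomerID, OfficerID, OpenDate} — all of the relation — so {Amount, CustomerID, OfficerID} is a candidate key.
Every other attribute set either contains this one or has a smaller closure.

{Amount, CustomerID, OfficerID}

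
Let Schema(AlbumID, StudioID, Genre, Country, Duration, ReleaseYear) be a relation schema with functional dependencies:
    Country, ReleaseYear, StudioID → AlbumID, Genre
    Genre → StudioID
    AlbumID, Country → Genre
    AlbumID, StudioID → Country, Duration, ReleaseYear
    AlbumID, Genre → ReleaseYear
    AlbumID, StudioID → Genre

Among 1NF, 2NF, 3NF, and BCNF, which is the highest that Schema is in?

3NF

Candidate keys: {AlbumID, Country}, {AlbumID, Genre}, {AlbumID, StudioID}, {Country, Genre, ReleaseYear}, {Country, ReleaseYear, StudioID}. Prime attributes: {AlbumID, Country, Genre, ReleaseYear, StudioID}.
Genre → StudioID: {Genre}⁺ = {Genre, StudioID}, which is not all of the attributes, so the left side is not a superkey — BCNF is violated.
Since {StudioID} ⊆ prime attributes and every other non-superkey FD also has a prime right side, the schema is in 3NF.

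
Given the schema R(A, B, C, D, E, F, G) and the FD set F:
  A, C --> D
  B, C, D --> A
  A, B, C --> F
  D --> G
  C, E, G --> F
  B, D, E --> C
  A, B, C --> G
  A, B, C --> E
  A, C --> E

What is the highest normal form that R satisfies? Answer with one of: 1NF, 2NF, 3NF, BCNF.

Candidate keys: {A, B, C}, {B, C, D}, {B, D, E}. Prime attributes: {A, B, C, D, E}.
A, C --> D: {A, C}⁺ = {A, C, D, E, F, G}, which is not all of the attributes, so the left side is not a superkey — BCNF is violated.
Because {G} is non-prime and the left side of D --> G is not a superkey, the relation is not in 3NF.
{A, C} is a proper subset of the key {A, B, C}, and {A, C}⁺ contains the non-prime attributes {F, G} — a partial dependency, so 2NF is violated.

1NF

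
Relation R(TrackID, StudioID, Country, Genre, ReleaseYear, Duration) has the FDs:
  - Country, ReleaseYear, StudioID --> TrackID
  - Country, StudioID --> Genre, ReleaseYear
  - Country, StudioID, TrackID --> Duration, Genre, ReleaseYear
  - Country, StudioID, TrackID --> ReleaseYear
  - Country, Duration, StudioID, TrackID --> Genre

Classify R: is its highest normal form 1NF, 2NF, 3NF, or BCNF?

BCNF

Candidate key: {Country, StudioID}. Prime attributes: {Country, StudioID}.
Each dependency's left side is a superkey — BCNF holds.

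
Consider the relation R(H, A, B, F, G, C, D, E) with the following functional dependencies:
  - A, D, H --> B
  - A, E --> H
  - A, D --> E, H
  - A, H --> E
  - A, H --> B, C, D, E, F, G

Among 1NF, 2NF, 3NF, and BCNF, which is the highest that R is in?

Candidate keys: {A, D}, {A, E}, {A, H}. Prime attributes: {A, D, E, H}.
The left-hand side of every FD is a superkey, so BCNF is satisfied.

BCNF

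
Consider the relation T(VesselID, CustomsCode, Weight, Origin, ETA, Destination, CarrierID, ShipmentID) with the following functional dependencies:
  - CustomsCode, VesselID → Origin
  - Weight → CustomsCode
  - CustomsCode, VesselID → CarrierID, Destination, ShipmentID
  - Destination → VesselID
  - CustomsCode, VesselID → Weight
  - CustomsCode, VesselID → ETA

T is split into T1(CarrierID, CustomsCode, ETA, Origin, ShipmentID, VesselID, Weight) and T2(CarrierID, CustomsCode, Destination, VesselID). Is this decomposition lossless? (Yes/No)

Common attributes: {CarrierID, CustomsCode, VesselID}; their closure is {CarrierID, CustomsCode, Destination, ETA, Origin, ShipmentID, VesselID, Weight}.
This includes all of T1, so the common attributes are a superkey of T1 — the join is lossless.

Yes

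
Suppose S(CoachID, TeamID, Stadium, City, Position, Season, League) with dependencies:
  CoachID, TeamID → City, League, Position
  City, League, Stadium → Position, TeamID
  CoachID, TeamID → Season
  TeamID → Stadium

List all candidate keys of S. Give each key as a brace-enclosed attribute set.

{City, CoachID, League, Stadium}, {CoachID, TeamID}

Attributes never on any right-hand side: {CoachID} — every candidate key must contain it.
{CoachID, TeamID}⁺ = {City, CoachID, League, Position, Season, Stadium, TeamID}, which is every attribute, so {CoachID, TeamID} is a candidate key.
{City, CoachID, League, Stadium}⁺ = {City, CoachID, League, Position, Season, Stadium, TeamID}, which is every attribute, so {City, CoachID, League, Stadium} is a candidate key.
These are minimal and exhaustive — every other superkey contains one of them.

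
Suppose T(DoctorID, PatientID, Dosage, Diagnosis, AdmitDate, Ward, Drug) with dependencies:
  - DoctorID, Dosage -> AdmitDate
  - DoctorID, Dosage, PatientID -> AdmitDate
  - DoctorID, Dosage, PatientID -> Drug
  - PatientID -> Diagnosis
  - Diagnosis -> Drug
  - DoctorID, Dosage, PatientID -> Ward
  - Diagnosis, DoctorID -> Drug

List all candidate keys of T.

No FD produces {DoctorID, Dosage, PatientID}, so they must be in every candidate key.
{DoctorID, Dosage, PatientID}⁺ = {AdmitDate, Diagnosis, DoctorID, Dosage, Drug, PatientID, Ward}, which is every attribute, so {DoctorID, Dosage, PatientID} is a candidate key.
No other minimal set has full closure, so this is the only candidate key.

{DoctorID, Dosage, PatientID}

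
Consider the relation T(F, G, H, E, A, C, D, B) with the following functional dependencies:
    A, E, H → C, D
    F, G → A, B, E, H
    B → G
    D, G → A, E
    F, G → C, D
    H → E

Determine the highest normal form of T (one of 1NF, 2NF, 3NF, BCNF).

2NF

Candidate keys: {B, F}, {F, G}. Prime attributes: {B, F, G}.
For A, E, H → C, D we have {A, E, H}⁺ = {A, C, D, E, H}; {A, E, H} is not a superkey, so BCNF fails.
A, E, H → C, D has non-prime {C, D} on the right and a non-superkey on the left, so 3NF fails.
Checking every proper subset of each key, none determines a non-prime attribute — 2NF is satisfied.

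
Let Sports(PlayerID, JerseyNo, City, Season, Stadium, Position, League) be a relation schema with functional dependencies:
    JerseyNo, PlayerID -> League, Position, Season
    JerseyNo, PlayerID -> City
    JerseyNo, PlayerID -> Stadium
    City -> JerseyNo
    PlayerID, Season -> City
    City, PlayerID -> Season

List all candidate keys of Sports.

{City, PlayerID}, {JerseyNo, PlayerID}, {PlayerID, Season}

No FD produces {PlayerID}, so it must be in every candidate key.
{City, PlayerID} is a candidate key since {City, PlayerID}⁺ = {City, JerseyNo, League, PlayerID, Position, Season, Stadium} covers every attribute.
{JerseyNo, PlayerID} is a candidate key since {JerseyNo, PlayerID}⁺ = {City, JerseyNo, League, PlayerID, Position, Season, Stadium} covers every attribute.
{PlayerID, Season} is a candidate key since {PlayerID, Season}⁺ = {City, JerseyNo, League, PlayerID, Position, Season, Stadium} covers every attribute.
No proper subset of any of these is a key, and no other minimal superkey exists.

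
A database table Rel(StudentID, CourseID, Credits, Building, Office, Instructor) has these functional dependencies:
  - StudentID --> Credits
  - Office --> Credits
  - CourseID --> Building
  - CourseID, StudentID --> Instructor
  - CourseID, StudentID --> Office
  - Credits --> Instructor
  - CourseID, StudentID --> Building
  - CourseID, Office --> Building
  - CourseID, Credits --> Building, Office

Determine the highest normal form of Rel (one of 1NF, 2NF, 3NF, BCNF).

Candidate key: {CourseID, StudentID}. Prime attributes: {CourseID, StudentID}.
StudentID --> Credits breaks BCNF: {StudentID}⁺ = {Credits, Instructor, StudentID}, so {StudentID} is not a superkey.
Because {Credits} is non-prime and the left side of StudentID --> Credits is not a superkey, the relation is not in 3NF.
The proper key subset {CourseID} of {CourseID, StudentID} determines non-prime {Building}, so the relation is not even in 2NF.

1NF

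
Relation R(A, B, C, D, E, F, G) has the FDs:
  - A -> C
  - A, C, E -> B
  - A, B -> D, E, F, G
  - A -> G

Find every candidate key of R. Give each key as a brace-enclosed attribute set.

{A, B}, {A, E}

{A} never appears on the right of any FD, so every key must include it.
{A, B} is a candidate key since {A, B}⁺ = {A, B, C, D, E, F, G} covers every attribute.
{A, E} is a candidate key since {A, E}⁺ = {A, B, C, D, E, F, G} covers every attribute.
No proper subset of any of these is a key, and no other minimal superkey exists.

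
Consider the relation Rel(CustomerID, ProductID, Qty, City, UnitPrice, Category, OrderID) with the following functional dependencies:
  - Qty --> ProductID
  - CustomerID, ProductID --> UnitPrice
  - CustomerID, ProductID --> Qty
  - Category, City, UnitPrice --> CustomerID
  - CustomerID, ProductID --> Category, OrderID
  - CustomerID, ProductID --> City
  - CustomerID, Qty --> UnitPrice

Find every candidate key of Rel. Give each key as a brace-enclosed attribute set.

Closure of {CustomerID, ProductID} is {Category, City, CustomerID, OrderID, ProductID, Qty, UnitPrice}, the whole schema; {CustomerID, ProductID} is a candidate key.
Closure of {CustomerID, Qty} is {Category, City, CustomerID, OrderID, ProductID, Qty, UnitPrice}, the whole schema; {CustomerID, Qty} is a candidate key.
Closure of {Category, City, ProductID, UnitPrice} is {Category, City, CustomerID, OrderID, ProductID, Qty, UnitPrice}, the whole schema; {Category, City, ProductID, UnitPrice} is a candidate key.
Closure of {Category, City, Qty, UnitPrice} is {Category, City, CustomerID, OrderID, ProductID, Qty, UnitPrice}, the whole schema; {Category, City, Qty, UnitPrice} is a candidate key.
No proper subset of any of these is a key, and no other minimal superkey exists.

{Category, City, ProductID, UnitPrice}, {Category, City, Qty, UnitPrice}, {CustomerID, ProductID}, {CustomerID, Qty}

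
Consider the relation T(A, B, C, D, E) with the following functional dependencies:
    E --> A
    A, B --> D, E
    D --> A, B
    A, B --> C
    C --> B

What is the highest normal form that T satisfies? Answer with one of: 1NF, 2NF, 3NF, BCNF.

3NF

Candidate keys: {A, B}, {A, C}, {B, E}, {C, E}, {D}. Prime attributes: {A, B, C, D, E}.
E --> A breaks BCNF: {E}⁺ = {A, E}, so {E} is not a superkey.
Its right-hand attributes {A} are all prime, as are those of every other non-superkey FD — the relation is in 3NF.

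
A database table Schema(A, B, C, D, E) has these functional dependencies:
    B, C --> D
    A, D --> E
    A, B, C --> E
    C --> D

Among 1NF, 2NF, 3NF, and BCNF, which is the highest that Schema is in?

1NF

Candidate key: {A, B, C}. Prime attributes: {A, B, C}.
B, C --> D breaks BCNF: {B, C}⁺ = {B, C, D}, so {B, C} is not a superkey.
B, C --> D has non-prime {D} on the right and a non-superkey on the left, so 3NF fails.
The proper key subset {C} of {A, B, C} determines non-prime {D}, so the relation is not even in 2NF.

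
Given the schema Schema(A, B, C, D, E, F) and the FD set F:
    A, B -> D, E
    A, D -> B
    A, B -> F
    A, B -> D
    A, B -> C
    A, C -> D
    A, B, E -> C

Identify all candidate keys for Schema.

{A, B}, {A, C}, {A, D}

Attributes never on any right-hand side: {A} — every candidate key must contain it.
{A, B} is a candidate key since {A, B}⁺ = {A, B, C, D, E, F} covers every attribute.
{A, C} is a candidate key since {A, C}⁺ = {A, B, C, D, E, F} covers every attribute.
{A, D} is a candidate key since {A, D}⁺ = {A, B, C, D, E, F} covers every attribute.
These are minimal and exhaustive — every other superkey contains one of them.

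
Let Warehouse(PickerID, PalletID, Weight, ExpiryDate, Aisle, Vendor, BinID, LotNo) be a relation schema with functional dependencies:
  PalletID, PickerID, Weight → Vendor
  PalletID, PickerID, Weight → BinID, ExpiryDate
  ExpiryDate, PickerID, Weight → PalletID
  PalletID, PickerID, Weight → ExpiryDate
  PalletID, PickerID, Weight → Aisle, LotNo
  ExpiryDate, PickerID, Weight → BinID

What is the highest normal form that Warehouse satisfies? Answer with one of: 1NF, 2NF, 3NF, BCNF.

BCNF

Candidate keys: {ExpiryDate, PickerID, Weight}, {PalletID, PickerID, Weight}. Prime attributes: {ExpiryDate, PalletID, PickerID, Weight}.
The left-hand side of every FD is a superkey, so BCNF is satisfied.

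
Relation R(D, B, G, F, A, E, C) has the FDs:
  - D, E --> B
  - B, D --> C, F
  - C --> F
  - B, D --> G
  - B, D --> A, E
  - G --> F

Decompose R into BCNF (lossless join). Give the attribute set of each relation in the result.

{A, B, C, D, E, G}; {C, F}

Candidate keys of the original relation: {B, D}, {D, E}.
Within {A, B, C, D, E, F, G}: {C}⁺ ∩ {A, B, C, D, E, F, G} = {C, F}, not the whole set, so C --> F violates BCNF; decompose into {C, F} and {A, B, C, D, E, G}.
{C, F} is in BCNF.
{A, B, C, D, E, G} is in BCNF.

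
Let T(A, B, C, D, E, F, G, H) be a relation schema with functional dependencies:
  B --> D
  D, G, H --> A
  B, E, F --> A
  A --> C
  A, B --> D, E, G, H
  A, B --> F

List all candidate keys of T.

No FD produces {B}, so it must be in every candidate key.
{A, B}⁺ = {A, B, C, D, E, F, G, H}, which is every attribute, so {A, B} is a candidate key.
{B, E, F}⁺ = {A, B, C, D, E, F, G, H}, which is every attribute, so {B, E, F} is a candidate key.
{B, G, H}⁺ = {A, B, C, D, E, F, G, H}, which is every attribute, so {B, G, H} is a candidate key.
No proper subset of any of these is a key, and no other minimal superkey exists.

{A, B}, {B, E, F}, {B, G, H}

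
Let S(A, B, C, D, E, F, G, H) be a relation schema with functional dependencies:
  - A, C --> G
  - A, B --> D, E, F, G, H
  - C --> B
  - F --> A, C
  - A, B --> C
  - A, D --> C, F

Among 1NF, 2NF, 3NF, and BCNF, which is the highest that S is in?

3NF

Candidate keys: {A, B}, {A, C}, {A, D}, {F}. Prime attributes: {A, B, C, D, F}.
C --> B: {C}⁺ = {B, C}, which is not all of the attributes, so the left side is not a superkey — BCNF is violated.
Its right-hand attributes {B} are all prime, as are those of every other non-superkey FD — the relation is in 3NF.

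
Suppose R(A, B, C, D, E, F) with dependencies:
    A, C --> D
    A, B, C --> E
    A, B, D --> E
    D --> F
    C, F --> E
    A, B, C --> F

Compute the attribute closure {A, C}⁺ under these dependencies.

{A, C, D, E, F}

Start with {A, C}.
A, C --> D applies; add {D} → now {A, C, D}.
D --> F applies; add {F} → now {A, C, D, F}.
C, F --> E applies; add {E} → now {A, C, D, E, F}.
No further FD applies.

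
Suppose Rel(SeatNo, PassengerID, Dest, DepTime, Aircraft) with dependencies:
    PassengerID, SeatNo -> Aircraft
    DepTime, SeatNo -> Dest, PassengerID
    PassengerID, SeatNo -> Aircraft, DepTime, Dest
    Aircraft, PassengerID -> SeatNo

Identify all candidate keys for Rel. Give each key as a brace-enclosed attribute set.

{Aircraft, PassengerID}⁺ = {Aircraft, DepTime, Dest, PassengerID, SeatNo} — all of the relation — so {Aircraft, PassengerID} is a candidate key.
{DepTime, SeatNo}⁺ = {Aircraft, DepTime, Dest, PassengerID, SeatNo} — all of the relation — so {DepTime, SeatNo} is a candidate key.
{PassengerID, SeatNo}⁺ = {Aircraft, DepTime, Dest, PassengerID, SeatNo} — all of the relation — so {PassengerID, SeatNo} is a candidate key.
Any other superkey properly contains one of these, so there are no further candidate keys.

{Aircraft, PassengerID}, {DepTime, SeatNo}, {PassengerID, SeatNo}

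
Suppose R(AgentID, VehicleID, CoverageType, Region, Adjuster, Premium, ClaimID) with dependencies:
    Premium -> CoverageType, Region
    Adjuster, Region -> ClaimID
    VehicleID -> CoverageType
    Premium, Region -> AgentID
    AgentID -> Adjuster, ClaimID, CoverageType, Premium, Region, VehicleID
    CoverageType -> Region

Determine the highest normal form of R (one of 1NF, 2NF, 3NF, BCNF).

Candidate keys: {AgentID}, {Premium}. Prime attributes: {AgentID, Premium}.
Adjuster, Region -> ClaimID breaks BCNF: {Adjuster, Region}⁺ = {Adjuster, ClaimID, Region}, so {Adjuster, Region} is not a superkey.
Because {ClaimID} is non-prime and the left side of Adjuster, Region -> ClaimID is not a superkey, the relation is not in 3NF.
With only single-attribute keys there can be no partial dependency, so 2NF holds.

2NF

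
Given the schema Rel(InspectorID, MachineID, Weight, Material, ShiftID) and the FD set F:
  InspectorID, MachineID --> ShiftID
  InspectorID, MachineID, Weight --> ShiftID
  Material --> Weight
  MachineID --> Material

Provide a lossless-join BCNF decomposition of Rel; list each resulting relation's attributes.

Candidate key of the original relation: {InspectorID, MachineID}.
{InspectorID, MachineID, Material, ShiftID, Weight}: {Material} determines {Material, Weight} here but is not a superkey — split on Material --> Weight, giving {Material, Weight} and {InspectorID, MachineID, Material, ShiftID}.
{Material, Weight} is in BCNF.
{InspectorID, MachineID, Material, ShiftID}: {MachineID} determines {MachineID, Material} here but is not a superkey — split on MachineID --> Material, giving {MachineID, Material} and {InspectorID, MachineID, ShiftID}.
{MachineID, Material} is in BCNF.
{InspectorID, MachineID, ShiftID} is in BCNF.

{InspectorID, MachineID, ShiftID}; {MachineID, Material}; {Material, Weight}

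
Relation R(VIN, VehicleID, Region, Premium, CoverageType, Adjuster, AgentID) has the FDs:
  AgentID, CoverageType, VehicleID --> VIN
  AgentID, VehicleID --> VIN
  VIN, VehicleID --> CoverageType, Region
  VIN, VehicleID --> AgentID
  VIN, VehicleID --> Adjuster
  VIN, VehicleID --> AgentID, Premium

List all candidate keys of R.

Attributes never on any right-hand side: {VehicleID} — every candidate key must contain it.
{AgentID, VehicleID} is a candidate key since {AgentID, VehicleID}⁺ = {Adjuster, AgentID, CoverageType, Premium, Region, VIN, VehicleID} covers every attribute.
{VIN, VehicleID} is a candidate key since {VIN, VehicleID}⁺ = {Adjuster, AgentID, CoverageType, Premium, Region, VIN, VehicleID} covers every attribute.
Any other superkey properly contains one of these, so there are no further candidate keys.

{AgentID, VehicleID}, {VIN, VehicleID}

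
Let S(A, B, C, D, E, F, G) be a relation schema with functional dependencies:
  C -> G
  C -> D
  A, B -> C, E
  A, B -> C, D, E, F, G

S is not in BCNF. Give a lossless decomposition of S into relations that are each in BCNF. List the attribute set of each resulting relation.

{A, B, C, E, F}; {C, D, G}

Candidate key of the original relation: {A, B}.
{A, B, C, D, E, F, G}: {C} determines {C, D, G} here but is not a superkey — split on C -> D, G, giving {C, D, G} and {A, B, C, E, F}.
{C, D, G}: every determinant is a superkey — BCNF.
{A, B, C, E, F}: every determinant is a superkey — BCNF.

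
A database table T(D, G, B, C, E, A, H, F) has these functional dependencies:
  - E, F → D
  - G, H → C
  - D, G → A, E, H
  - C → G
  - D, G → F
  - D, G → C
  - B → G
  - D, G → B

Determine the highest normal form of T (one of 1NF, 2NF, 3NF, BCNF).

3NF

Candidate keys: {B, D}, {B, E, F}, {C, D}, {C, E, F}, {D, G}, {E, F, G}. Prime attributes: {B, C, D, E, F, G}.
For E, F → D we have {E, F}⁺ = {D, E, F}; {E, F} is not a superkey, so BCNF fails.
But every attribute on its right side ({D}) is prime, and the same holds for every other non-superkey FD, so 3NF still holds.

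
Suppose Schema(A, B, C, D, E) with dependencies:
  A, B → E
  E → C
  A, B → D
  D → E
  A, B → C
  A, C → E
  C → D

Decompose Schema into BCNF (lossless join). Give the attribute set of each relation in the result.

{A, B, E}; {C, D, E}

Candidate key of the original relation: {A, B}.
Within {A, B, C, D, E}: {E}⁺ ∩ {A, B, C, D, E} = {C, D, E}, not the whole set, so E → C, D violates BCNF; decompose into {C, D, E} and {A, B, E}.
{C, D, E}: every determinant is a superkey — BCNF.
{A, B, E}: every determinant is a superkey — BCNF.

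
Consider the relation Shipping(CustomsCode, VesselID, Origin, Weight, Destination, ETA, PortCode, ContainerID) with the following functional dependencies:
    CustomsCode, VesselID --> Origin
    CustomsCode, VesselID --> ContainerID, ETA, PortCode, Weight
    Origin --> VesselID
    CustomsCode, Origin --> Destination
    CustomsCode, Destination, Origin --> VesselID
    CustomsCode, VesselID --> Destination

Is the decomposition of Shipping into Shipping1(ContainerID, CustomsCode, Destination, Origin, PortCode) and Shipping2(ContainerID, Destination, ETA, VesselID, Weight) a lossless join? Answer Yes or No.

No

Common attributes: {ContainerID, Destination}; their closure is {ContainerID, Destination}.
Neither Shipping1 nor Shipping2 is contained in that closure, so the decomposition is lossy.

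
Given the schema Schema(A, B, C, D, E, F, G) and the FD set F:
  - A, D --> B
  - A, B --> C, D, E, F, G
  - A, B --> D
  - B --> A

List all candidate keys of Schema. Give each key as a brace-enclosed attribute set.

{B}⁺ = {A, B, C, D, E, F, G}, which is every attribute, so {B} is a candidate key.
{A, D}⁺ = {A, B, C, D, E, F, G}, which is every attribute, so {A, D} is a candidate key.
No proper subset of any of these is a key, and no other minimal superkey exists.

{A, D}, {B}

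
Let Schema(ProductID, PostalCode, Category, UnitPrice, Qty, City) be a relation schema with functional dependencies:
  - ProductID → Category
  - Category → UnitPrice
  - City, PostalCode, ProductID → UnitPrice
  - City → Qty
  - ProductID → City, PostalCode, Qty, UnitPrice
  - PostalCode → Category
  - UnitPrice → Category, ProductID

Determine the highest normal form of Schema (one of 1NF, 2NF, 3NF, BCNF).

2NF

Candidate keys: {Category}, {PostalCode}, {ProductID}, {UnitPrice}. Prime attributes: {Category, PostalCode, ProductID, UnitPrice}.
For City → Qty we have {City}⁺ = {City, Qty}; {City} is not a superkey, so BCNF fails.
Because {Qty} is non-prime and the left side of City → Qty is not a superkey, the relation is not in 3NF.
All keys have size 1, which rules out partial dependencies — 2NF is satisfied.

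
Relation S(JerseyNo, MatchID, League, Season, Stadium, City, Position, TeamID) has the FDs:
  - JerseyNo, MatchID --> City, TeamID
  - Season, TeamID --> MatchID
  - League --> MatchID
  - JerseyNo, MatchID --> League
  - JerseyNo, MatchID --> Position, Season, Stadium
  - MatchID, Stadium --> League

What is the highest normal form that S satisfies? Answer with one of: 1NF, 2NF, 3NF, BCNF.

Candidate keys: {JerseyNo, League}, {JerseyNo, MatchID}, {JerseyNo, Season, TeamID}. Prime attributes: {JerseyNo, League, MatchID, Season, TeamID}.
For Season, TeamID --> MatchID we have {Season, TeamID}⁺ = {MatchID, Season, TeamID}; {Season, TeamID} is not a superkey, so BCNF fails.
Since {MatchID} ⊆ prime attributes and every other non-superkey FD also has a prime right side, the schema is in 3NF.

3NF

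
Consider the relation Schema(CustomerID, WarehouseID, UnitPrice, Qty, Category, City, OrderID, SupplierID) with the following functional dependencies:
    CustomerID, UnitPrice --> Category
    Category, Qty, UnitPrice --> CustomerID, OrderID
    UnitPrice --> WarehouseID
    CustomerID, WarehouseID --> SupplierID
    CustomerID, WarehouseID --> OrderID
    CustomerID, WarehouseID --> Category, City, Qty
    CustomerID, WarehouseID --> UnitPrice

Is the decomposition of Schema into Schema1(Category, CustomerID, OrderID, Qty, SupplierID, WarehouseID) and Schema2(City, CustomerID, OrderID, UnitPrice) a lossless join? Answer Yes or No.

No

Common attributes: {CustomerID, OrderID}; their closure is {CustomerID, OrderID}.
Schema1 ⊄ {CustomerID, OrderID} and Schema2 ⊄ {CustomerID, OrderID}, so the split is lossy.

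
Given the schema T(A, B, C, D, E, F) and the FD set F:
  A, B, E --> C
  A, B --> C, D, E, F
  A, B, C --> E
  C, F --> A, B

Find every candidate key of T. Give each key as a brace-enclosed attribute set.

{A, B}⁺ = {A, B, C, D, E, F} — all of the relation — so {A, B} is a candidate key.
{C, F}⁺ = {A, B, C, D, E, F} — all of the relation — so {C, F} is a candidate key.
No proper subset of any of these is a key, and no other minimal superkey exists.

{A, B}, {C, F}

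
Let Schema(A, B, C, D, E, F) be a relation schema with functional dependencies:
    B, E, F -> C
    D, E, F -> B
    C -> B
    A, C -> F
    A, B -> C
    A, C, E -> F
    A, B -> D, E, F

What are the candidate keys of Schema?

{A, B}, {A, C}, {A, D, E, F}

No FD produces {A}, so it must be in every candidate key.
{A, B}⁺ = {A, B, C, D, E, F} — all of the relation — so {A, B} is a candidate key.
{A, C}⁺ = {A, B, C, D, E, F} — all of the relation — so {A, C} is a candidate key.
{A, D, E, F}⁺ = {A, B, C, D, E, F} — all of the relation — so {A, D, E, F} is a candidate key.
Any other superkey properly contains one of these, so there are no further candidate keys.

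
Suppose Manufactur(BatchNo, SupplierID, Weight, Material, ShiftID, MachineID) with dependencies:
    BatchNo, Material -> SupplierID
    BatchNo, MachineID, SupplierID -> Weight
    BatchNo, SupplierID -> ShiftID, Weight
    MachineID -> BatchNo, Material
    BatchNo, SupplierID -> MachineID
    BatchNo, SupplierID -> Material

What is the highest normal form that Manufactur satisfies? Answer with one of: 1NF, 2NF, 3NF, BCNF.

Candidate keys: {BatchNo, Material}, {BatchNo, SupplierID}, {MachineID}. Prime attributes: {BatchNo, MachineID, Material, SupplierID}.
Every FD has a superkey on the left, so the relation is in BCNF.

BCNF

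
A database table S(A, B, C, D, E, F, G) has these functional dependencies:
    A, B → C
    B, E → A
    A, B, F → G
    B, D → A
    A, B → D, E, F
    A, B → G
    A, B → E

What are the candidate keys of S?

No FD produces {B}, so it must be in every candidate key.
{A, B}⁺ = {A, B, C, D, E, F, G}, which is every attribute, so {A, B} is a candidate key.
{B, D}⁺ = {A, B, C, D, E, F, G}, which is every attribute, so {B, D} is a candidate key.
{B, E}⁺ = {A, B, C, D, E, F, G}, which is every attribute, so {B, E} is a candidate key.
No proper subset of any of these is a key, and no other minimal superkey exists.

{A, B}, {B, D}, {B, E}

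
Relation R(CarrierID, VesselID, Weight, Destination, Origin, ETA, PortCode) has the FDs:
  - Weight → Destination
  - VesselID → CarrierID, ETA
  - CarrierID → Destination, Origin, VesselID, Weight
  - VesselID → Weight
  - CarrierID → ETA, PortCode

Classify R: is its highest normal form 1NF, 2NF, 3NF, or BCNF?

Candidate keys: {CarrierID}, {VesselID}. Prime attributes: {CarrierID, VesselID}.
Weight → Destination: {Weight}⁺ = {Destination, Weight}, which is not all of the attributes, so the left side is not a superkey — BCNF is violated.
Weight → Destination has non-prime {Destination} on the right and a non-superkey on the left, so 3NF fails.
With only single-attribute keys there can be no partial dependency, so 2NF holds.

2NF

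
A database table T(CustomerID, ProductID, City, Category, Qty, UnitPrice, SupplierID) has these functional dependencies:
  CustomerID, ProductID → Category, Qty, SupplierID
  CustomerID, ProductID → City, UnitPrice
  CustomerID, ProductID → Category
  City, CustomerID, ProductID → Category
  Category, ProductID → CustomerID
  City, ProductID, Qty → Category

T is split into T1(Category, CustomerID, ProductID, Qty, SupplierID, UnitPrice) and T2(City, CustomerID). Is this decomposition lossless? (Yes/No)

No

T1 ∩ T2 = {CustomerID}; its closure under F is {CustomerID}.
T1 ⊄ {CustomerID} and T2 ⊄ {CustomerID}, so the split is lossy.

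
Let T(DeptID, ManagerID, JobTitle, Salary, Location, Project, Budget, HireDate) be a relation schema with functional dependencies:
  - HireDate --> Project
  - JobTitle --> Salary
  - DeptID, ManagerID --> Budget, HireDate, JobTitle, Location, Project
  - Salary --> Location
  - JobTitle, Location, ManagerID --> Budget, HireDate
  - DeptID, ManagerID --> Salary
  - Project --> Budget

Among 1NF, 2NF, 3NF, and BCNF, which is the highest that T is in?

Candidate key: {DeptID, ManagerID}. Prime attributes: {DeptID, ManagerID}.
For HireDate --> Project we have {HireDate}⁺ = {Budget, HireDate, Project}; {HireDate} is not a superkey, so BCNF fails.
Because {Project} is non-prime and the left side of HireDate --> Project is not a superkey, the relation is not in 3NF.
No proper subset of a key has a non-prime attribute in its closure, so there is no partial dependency; 2NF holds.

2NF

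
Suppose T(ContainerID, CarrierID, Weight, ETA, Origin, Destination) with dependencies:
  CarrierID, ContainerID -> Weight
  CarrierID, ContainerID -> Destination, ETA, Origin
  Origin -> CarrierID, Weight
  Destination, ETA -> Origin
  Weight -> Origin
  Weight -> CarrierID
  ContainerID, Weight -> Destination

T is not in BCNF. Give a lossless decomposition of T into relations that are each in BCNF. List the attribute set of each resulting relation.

{CarrierID, Origin, Weight}; {ContainerID, Destination, ETA}; {Destination, ETA, Origin}

Candidate keys of the original relation: {CarrierID, ContainerID}, {ContainerID, Destination, ETA}, {ContainerID, Origin}, {ContainerID, Weight}.
In {CarrierID, ContainerID, Destination, ETA, Origin, Weight}, {Origin} is not a superkey ({Origin}⁺ restricted to this set is {CarrierID, Origin, Weight}), so split on Origin -> CarrierID, Weight into {CarrierID, Origin, Weight} and {ContainerID, Destination, ETA, Origin}.
{CarrierID, Origin, Weight}: every determinant is a superkey — BCNF.
In {ContainerID, Destination, ETA, Origin}, {Destination, ETA} is not a superkey ({Destination, ETA}⁺ restricted to this set is {Destination, ETA, Origin}), so split on Destination, ETA -> Origin into {Destination, ETA, Origin} and {ContainerID, Destination, ETA}.
{Destination, ETA, Origin}: every determinant is a superkey — BCNF.
{ContainerID, Destination, ETA}: every determinant is a superkey — BCNF.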